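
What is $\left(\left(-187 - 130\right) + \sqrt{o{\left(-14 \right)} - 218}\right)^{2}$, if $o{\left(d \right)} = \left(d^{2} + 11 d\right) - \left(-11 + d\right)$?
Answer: $\left(317 - i \sqrt{151}\right)^{2} \approx 1.0034 \cdot 10^{5} - 7790.7 i$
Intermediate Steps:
$o{\left(d \right)} = 11 + d^{2} + 10 d$
$\left(\left(-187 - 130\right) + \sqrt{o{\left(-14 \right)} - 218}\right)^{2} = \left(\left(-187 - 130\right) + \sqrt{\left(11 + \left(-14\right)^{2} + 10 \left(-14\right)\right) - 218}\right)^{2} = \left(-317 + \sqrt{\left(11 + 196 - 140\right) - 218}\right)^{2} = \left(-317 + \sqrt{67 - 218}\right)^{2} = \left(-317 + \sqrt{-151}\right)^{2} = \left(-317 + i \sqrt{151}\right)^{2}$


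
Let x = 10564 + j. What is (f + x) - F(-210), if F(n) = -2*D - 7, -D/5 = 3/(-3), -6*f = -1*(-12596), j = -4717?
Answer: 11294/3 ≈ 3764.7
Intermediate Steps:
f = -6298/3 (f = -(-1)*(-12596)/6 = -1/6*12596 = -6298/3 ≈ -2099.3)
x = 5847 (x = 10564 - 4717 = 5847)
D = 5 (D = -15/(-3) = -15*(-1)/3 = -5*(-1) = 5)
F(n) = -17 (F(n) = -2*5 - 7 = -10 - 7 = -17)
(f + x) - F(-210) = (-6298/3 + 5847) - 1*(-17) = 11243/3 + 17 = 11294/3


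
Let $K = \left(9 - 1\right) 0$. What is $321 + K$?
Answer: $321$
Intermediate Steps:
$K = 0$ ($K = 8 \cdot 0 = 0$)
$321 + K = 321 + 0 = 321$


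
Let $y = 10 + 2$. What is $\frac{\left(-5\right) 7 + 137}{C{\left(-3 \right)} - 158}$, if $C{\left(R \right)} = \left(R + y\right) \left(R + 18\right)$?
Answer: $- \frac{102}{23} \approx -4.4348$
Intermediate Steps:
$y = 12$
$C{\left(R \right)} = \left(12 + R\right) \left(18 + R\right)$ ($C{\left(R \right)} = \left(R + 12\right) \left(R + 18\right) = \left(12 + R\right) \left(18 + R\right)$)
$\frac{\left(-5\right) 7 + 137}{C{\left(-3 \right)} - 158} = \frac{\left(-5\right) 7 + 137}{\left(216 + \left(-3\right)^{2} + 30 \left(-3\right)\right) - 158} = \frac{-35 + 137}{\left(216 + 9 - 90\right) - 158} = \frac{102}{135 - 158} = \frac{102}{-23} = 102 \left(- \frac{1}{23}\right) = - \frac{102}{23}$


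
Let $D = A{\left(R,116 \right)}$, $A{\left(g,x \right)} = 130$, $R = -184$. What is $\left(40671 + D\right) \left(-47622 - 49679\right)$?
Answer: $-3969978101$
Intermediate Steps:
$D = 130$
$\left(40671 + D\right) \left(-47622 - 49679\right) = \left(40671 + 130\right) \left(-47622 - 49679\right) = 40801 \left(-97301\right) = -3969978101$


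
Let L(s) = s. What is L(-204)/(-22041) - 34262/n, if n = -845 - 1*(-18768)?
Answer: -250504150/131680281 ≈ -1.9024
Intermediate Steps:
n = 17923 (n = -845 + 18768 = 17923)
L(-204)/(-22041) - 34262/n = -204/(-22041) - 34262/17923 = -204*(-1/22041) - 34262*1/17923 = 68/7347 - 34262/17923 = -250504150/131680281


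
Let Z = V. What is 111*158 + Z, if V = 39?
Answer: 17577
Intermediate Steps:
Z = 39
111*158 + Z = 111*158 + 39 = 17538 + 39 = 17577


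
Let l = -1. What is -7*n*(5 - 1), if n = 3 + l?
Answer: -56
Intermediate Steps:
n = 2 (n = 3 - 1 = 2)
-7*n*(5 - 1) = -14*(5 - 1) = -14*4 = -7*8 = -56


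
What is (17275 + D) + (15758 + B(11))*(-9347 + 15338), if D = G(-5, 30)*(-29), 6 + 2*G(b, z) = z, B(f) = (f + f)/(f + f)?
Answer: 94429096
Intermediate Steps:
B(f) = 1 (B(f) = (2*f)/((2*f)) = (2*f)*(1/(2*f)) = 1)
G(b, z) = -3 + z/2
D = -348 (D = (-3 + (½)*30)*(-29) = (-3 + 15)*(-29) = 12*(-29) = -348)
(17275 + D) + (15758 + B(11))*(-9347 + 15338) = (17275 - 348) + (15758 + 1)*(-9347 + 15338) = 16927 + 15759*5991 = 16927 + 94412169 = 94429096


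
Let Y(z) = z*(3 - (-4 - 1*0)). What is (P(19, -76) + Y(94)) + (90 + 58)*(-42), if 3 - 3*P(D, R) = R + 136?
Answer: -5577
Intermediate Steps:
P(D, R) = -133/3 - R/3 (P(D, R) = 1 - (R + 136)/3 = 1 - (136 + R)/3 = 1 + (-136/3 - R/3) = -133/3 - R/3)
Y(z) = 7*z (Y(z) = z*(3 - (-4 + 0)) = z*(3 - 1*(-4)) = z*(3 + 4) = z*7 = 7*z)
(P(19, -76) + Y(94)) + (90 + 58)*(-42) = ((-133/3 - ⅓*(-76)) + 7*94) + (90 + 58)*(-42) = ((-133/3 + 76/3) + 658) + 148*(-42) = (-19 + 658) - 6216 = 639 - 6216 = -5577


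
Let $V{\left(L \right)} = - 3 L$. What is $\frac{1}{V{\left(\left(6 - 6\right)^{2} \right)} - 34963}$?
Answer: $- \frac{1}{34963} \approx -2.8602 \cdot 10^{-5}$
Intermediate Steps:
$\frac{1}{V{\left(\left(6 - 6\right)^{2} \right)} - 34963} = \frac{1}{- 3 \left(6 - 6\right)^{2} - 34963} = \frac{1}{- 3 \cdot 0^{2} - 34963} = \frac{1}{\left(-3\right) 0 - 34963} = \frac{1}{0 - 34963} = \frac{1}{-34963} = - \frac{1}{34963}$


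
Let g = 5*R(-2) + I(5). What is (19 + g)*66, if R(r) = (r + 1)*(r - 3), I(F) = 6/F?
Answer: 14916/5 ≈ 2983.2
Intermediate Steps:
R(r) = (1 + r)*(-3 + r)
g = 131/5 (g = 5*(-3 + (-2)² - 2*(-2)) + 6/5 = 5*(-3 + 4 + 4) + 6*(⅕) = 5*5 + 6/5 = 25 + 6/5 = 131/5 ≈ 26.200)
(19 + g)*66 = (19 + 131/5)*66 = (226/5)*66 = 14916/5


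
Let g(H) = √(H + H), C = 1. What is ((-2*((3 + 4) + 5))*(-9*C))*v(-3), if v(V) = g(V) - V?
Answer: 648 + 216*I*√6 ≈ 648.0 + 529.09*I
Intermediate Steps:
g(H) = √2*√H (g(H) = √(2*H) = √2*√H)
v(V) = -V + √2*√V (v(V) = √2*√V - V = -V + √2*√V)
((-2*((3 + 4) + 5))*(-9*C))*v(-3) = ((-2*((3 + 4) + 5))*(-9*1))*(-1*(-3) + √2*√(-3)) = (-2*(7 + 5)*(-9))*(3 + √2*(I*√3)) = (-2*12*(-9))*(3 + I*√6) = (-24*(-9))*(3 + I*√6) = 216*(3 + I*√6) = 648 + 216*I*√6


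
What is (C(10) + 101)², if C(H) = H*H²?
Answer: 1212201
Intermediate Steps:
C(H) = H³
(C(10) + 101)² = (10³ + 101)² = (1000 + 101)² = 1101² = 1212201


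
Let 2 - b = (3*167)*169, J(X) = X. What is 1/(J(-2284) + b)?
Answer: -1/86951 ≈ -1.1501e-5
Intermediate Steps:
b = -84667 (b = 2 - 3*167*169 = 2 - 501*169 = 2 - 1*84669 = 2 - 84669 = -84667)
1/(J(-2284) + b) = 1/(-2284 - 84667) = 1/(-86951) = -1/86951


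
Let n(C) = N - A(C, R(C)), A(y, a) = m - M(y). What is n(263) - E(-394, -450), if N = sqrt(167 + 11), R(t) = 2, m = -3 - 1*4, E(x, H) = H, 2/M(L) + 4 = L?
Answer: 118365/259 + sqrt(178) ≈ 470.35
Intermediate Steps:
M(L) = 2/(-4 + L)
m = -7 (m = -3 - 4 = -7)
N = sqrt(178) ≈ 13.342
A(y, a) = -7 - 2/(-4 + y)
n(C) = sqrt(178) - (26 - 7*C)/(-4 + C)
n(263) - E(-394, -450) = (2 + (-4 + 263)*(7 + sqrt(178)))/(-4 + 263) - 1*(-450) = (2 + 259*(7 + sqrt(178)))/259 + 450 = (2 + (1813 + 259*sqrt(178)))/259 + 450 = (1815 + 259*sqrt(178))/259 + 450 = (1815/259 + sqrt(178)) + 450 = 118365/259 + sqrt(178)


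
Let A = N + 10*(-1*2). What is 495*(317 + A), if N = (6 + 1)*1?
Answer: 150480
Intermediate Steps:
N = 7 (N = 7*1 = 7)
A = -13 (A = 7 + 10*(-1*2) = 7 + 10*(-2) = 7 - 20 = -13)
495*(317 + A) = 495*(317 - 13) = 495*304 = 150480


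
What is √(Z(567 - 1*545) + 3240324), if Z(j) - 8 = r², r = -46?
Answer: 12*√22517 ≈ 1800.7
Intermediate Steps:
Z(j) = 2124 (Z(j) = 8 + (-46)² = 8 + 2116 = 2124)
√(Z(567 - 1*545) + 3240324) = √(2124 + 3240324) = √3242448 = 12*√22517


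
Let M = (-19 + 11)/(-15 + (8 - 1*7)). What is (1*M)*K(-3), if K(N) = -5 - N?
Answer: -8/7 ≈ -1.1429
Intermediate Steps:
M = 4/7 (M = -8/(-15 + (8 - 7)) = -8/(-15 + 1) = -8/(-14) = -8*(-1/14) = 4/7 ≈ 0.57143)
(1*M)*K(-3) = (1*(4/7))*(-5 - 1*(-3)) = 4*(-5 + 3)/7 = (4/7)*(-2) = -8/7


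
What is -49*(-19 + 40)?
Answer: -1029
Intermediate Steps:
-49*(-19 + 40) = -49*21 = -1029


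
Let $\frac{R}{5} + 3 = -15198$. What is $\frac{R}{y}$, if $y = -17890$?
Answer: $\frac{15201}{3578} \approx 4.2485$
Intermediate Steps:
$R = -76005$ ($R = -15 + 5 \left(-15198\right) = -15 - 75990 = -76005$)
$\frac{R}{y} = - \frac{76005}{-17890} = \left(-76005\right) \left(- \frac{1}{17890}\right) = \frac{15201}{3578}$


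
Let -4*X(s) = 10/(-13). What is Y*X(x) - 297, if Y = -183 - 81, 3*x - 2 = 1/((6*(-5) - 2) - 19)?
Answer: -4521/13 ≈ -347.77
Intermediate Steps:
x = 101/153 (x = 2/3 + 1/(3*((6*(-5) - 2) - 19)) = 2/3 + 1/(3*((-30 - 2) - 19)) = 2/3 + 1/(3*(-32 - 19)) = 2/3 + (1/3)/(-51) = 2/3 + (1/3)*(-1/51) = 2/3 - 1/153 = 101/153 ≈ 0.66013)
Y = -264
X(s) = 5/26 (X(s) = -5/(2*(-13)) = -5*(-1)/(2*13) = -1/4*(-10/13) = 5/26)
Y*X(x) - 297 = -264*5/26 - 297 = -660/13 - 297 = -4521/13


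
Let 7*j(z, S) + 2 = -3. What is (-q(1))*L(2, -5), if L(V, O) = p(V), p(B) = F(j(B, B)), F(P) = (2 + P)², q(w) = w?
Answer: -81/49 ≈ -1.6531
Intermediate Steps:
j(z, S) = -5/7 (j(z, S) = -2/7 + (⅐)*(-3) = -2/7 - 3/7 = -5/7)
p(B) = 81/49 (p(B) = (2 - 5/7)² = (9/7)² = 81/49)
L(V, O) = 81/49
(-q(1))*L(2, -5) = -1*1*(81/49) = -1*81/49 = -81/49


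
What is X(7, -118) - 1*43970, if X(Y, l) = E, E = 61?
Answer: -43909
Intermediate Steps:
X(Y, l) = 61
X(7, -118) - 1*43970 = 61 - 1*43970 = 61 - 43970 = -43909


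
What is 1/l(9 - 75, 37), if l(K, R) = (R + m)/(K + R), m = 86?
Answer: -29/123 ≈ -0.23577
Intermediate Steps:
l(K, R) = (86 + R)/(K + R) (l(K, R) = (R + 86)/(K + R) = (86 + R)/(K + R))
1/l(9 - 75, 37) = 1/((86 + 37)/((9 - 75) + 37)) = 1/(123/(-66 + 37)) = 1/(123/(-29)) = 1/(-1/29*123) = 1/(-123/29) = -29/123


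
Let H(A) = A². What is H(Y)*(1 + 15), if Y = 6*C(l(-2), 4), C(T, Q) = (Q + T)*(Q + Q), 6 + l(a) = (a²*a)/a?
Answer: 147456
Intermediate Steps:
l(a) = -6 + a² (l(a) = -6 + (a²*a)/a = -6 + a³/a = -6 + a²)
C(T, Q) = 2*Q*(Q + T) (C(T, Q) = (Q + T)*(2*Q) = 2*Q*(Q + T))
Y = 96 (Y = 6*(2*4*(4 + (-6 + (-2)²))) = 6*(2*4*(4 + (-6 + 4))) = 6*(2*4*(4 - 2)) = 6*(2*4*2) = 6*16 = 96)
H(Y)*(1 + 15) = 96²*(1 + 15) = 9216*16 = 147456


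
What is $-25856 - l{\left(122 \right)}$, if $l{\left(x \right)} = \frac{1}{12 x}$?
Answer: $- \frac{37853185}{1464} \approx -25856.0$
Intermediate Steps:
$l{\left(x \right)} = \frac{1}{12 x}$
$-25856 - l{\left(122 \right)} = -25856 - \frac{1}{12 \cdot 122} = -25856 - \frac{1}{12} \cdot \frac{1}{122} = -25856 - \frac{1}{1464} = - \frac{37853185}{1464}$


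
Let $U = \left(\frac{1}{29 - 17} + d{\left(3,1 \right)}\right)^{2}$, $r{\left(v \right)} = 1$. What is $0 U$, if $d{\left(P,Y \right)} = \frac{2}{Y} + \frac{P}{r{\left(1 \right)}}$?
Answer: $0$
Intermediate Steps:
$d{\left(P,Y \right)} = P + \frac{2}{Y}$ ($d{\left(P,Y \right)} = \frac{2}{Y} + \frac{P}{1} = \frac{2}{Y} + P 1 = \frac{2}{Y} + P = P + \frac{2}{Y}$)
$U = \frac{3721}{144}$ ($U = \left(\frac{1}{29 - 17} + \left(3 + \frac{2}{1}\right)\right)^{2} = \left(\frac{1}{12} + \left(3 + 2 \cdot 1\right)\right)^{2} = \left(\frac{1}{12} + \left(3 + 2\right)\right)^{2} = \left(\frac{1}{12} + 5\right)^{2} = \left(\frac{61}{12}\right)^{2} = \frac{3721}{144} \approx 25.84$)
$0 U = 0 \cdot \frac{3721}{144} = 0$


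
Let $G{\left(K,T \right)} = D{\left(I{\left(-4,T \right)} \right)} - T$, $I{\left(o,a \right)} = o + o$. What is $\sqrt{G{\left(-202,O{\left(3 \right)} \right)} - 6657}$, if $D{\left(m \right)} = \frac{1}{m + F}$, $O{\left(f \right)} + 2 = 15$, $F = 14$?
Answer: $\frac{i \sqrt{240114}}{6} \approx 81.669 i$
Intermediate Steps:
$O{\left(f \right)} = 13$ ($O{\left(f \right)} = -2 + 15 = 13$)
$I{\left(o,a \right)} = 2 o$
$D{\left(m \right)} = \frac{1}{14 + m}$ ($D{\left(m \right)} = \frac{1}{m + 14} = \frac{1}{14 + m}$)
$G{\left(K,T \right)} = \frac{1}{6} - T$ ($G{\left(K,T \right)} = \frac{1}{14 + 2 \left(-4\right)} - T = \frac{1}{14 - 8} - T = \frac{1}{6} - T$)
$\sqrt{G{\left(-202,O{\left(3 \right)} \right)} - 6657} = \sqrt{\left(\frac{1}{6} - 13\right) - 6657} = \sqrt{- \frac{77}{6} - 6657} = \sqrt{- \frac{40019}{6}} = \frac{i \sqrt{240114}}{6}$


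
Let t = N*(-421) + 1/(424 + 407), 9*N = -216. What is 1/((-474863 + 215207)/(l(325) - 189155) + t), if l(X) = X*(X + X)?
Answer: 2040105/20589248471 ≈ 9.9086e-5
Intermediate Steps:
N = -24 (N = (⅑)*(-216) = -24)
l(X) = 2*X² (l(X) = X*(2*X) = 2*X²)
t = 8396425/831 (t = -24*(-421) + 1/(424 + 407) = 10104 + 1/831 = 8396425/831 ≈ 10104.)
1/((-474863 + 215207)/(l(325) - 189155) + t) = 1/((-474863 + 215207)/(2*325² - 189155) + 8396425/831) = 1/(-259656/(2*105625 - 189155) + 8396425/831) = 1/(-259656/(211250 - 189155) + 8396425/831) = 1/(-259656/22095 + 8396425/831) = 1/(-259656*1/22095 + 8396425/831) = 1/(-86552/7365 + 8396425/831) = 1/(20589248471/2040105) = 2040105/20589248471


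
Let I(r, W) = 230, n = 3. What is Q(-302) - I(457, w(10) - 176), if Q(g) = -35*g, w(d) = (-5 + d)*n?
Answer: 10340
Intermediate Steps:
w(d) = -15 + 3*d (w(d) = (-5 + d)*3 = -15 + 3*d)
Q(-302) - I(457, w(10) - 176) = -35*(-302) - 1*230 = 10570 - 230 = 10340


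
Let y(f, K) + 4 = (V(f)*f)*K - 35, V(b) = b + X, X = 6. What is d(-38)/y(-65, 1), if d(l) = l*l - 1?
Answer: 111/292 ≈ 0.38014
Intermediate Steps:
V(b) = 6 + b (V(b) = b + 6 = 6 + b)
d(l) = -1 + l² (d(l) = l² - 1 = -1 + l²)
y(f, K) = -39 + K*f*(6 + f) (y(f, K) = -4 + (((6 + f)*f)*K - 35) = -4 + ((f*(6 + f))*K - 35) = -4 + (K*f*(6 + f) - 35) = -4 + (-35 + K*f*(6 + f)) = -39 + K*f*(6 + f))
d(-38)/y(-65, 1) = (-1 + (-38)²)/(-39 + 1*(-65)*(6 - 65)) = (-1 + 1444)/(-39 + 1*(-65)*(-59)) = 1443/(-39 + 3835) = 1443/3796 = 1443*(1/3796) = 111/292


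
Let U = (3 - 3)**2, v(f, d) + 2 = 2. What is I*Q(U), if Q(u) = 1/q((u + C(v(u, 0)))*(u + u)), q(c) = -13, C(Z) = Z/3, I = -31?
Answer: 31/13 ≈ 2.3846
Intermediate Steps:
v(f, d) = 0 (v(f, d) = -2 + 2 = 0)
C(Z) = Z/3 (C(Z) = Z*(1/3) = Z/3)
U = 0 (U = 0**2 = 0)
Q(u) = -1/13 (Q(u) = 1/(-13) = -1/13)
I*Q(U) = -31*(-1/13) = 31/13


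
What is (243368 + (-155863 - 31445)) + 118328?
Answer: 174388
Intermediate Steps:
(243368 + (-155863 - 31445)) + 118328 = (243368 - 187308) + 118328 = 56060 + 118328 = 174388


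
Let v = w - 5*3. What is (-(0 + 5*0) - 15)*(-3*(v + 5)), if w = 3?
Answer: -315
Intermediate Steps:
v = -12 (v = 3 - 5*3 = 3 - 15 = -12)
(-(0 + 5*0) - 15)*(-3*(v + 5)) = (-(0 + 5*0) - 15)*(-3*(-12 + 5)) = (-(0 + 0) - 15)*(-3*(-7)) = (-1*0 - 15)*21 = (0 - 15)*21 = -15*21 = -315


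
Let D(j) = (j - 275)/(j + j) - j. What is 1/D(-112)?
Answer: 224/25475 ≈ 0.0087929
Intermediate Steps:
D(j) = -j + (-275 + j)/(2*j) (D(j) = (-275 + j)/((2*j)) - j = (-275 + j)*(1/(2*j)) - j = (-275 + j)/(2*j) - j = -j + (-275 + j)/(2*j))
1/D(-112) = 1/(½ - 1*(-112) - 275/2/(-112)) = 1/(½ + 112 - 275/2*(-1/112)) = 1/(½ + 112 + 275/224) = 1/(25475/224) = 224/25475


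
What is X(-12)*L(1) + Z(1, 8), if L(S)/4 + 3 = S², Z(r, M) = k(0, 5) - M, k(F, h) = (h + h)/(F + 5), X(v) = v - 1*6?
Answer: 138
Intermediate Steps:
X(v) = -6 + v (X(v) = v - 6 = -6 + v)
k(F, h) = 2*h/(5 + F) (k(F, h) = (2*h)/(5 + F) = 2*h/(5 + F))
Z(r, M) = 2 - M (Z(r, M) = 2*5/(5 + 0) - M = 2*5/5 - M = 2*5*(⅕) - M = 2 - M)
L(S) = -12 + 4*S²
X(-12)*L(1) + Z(1, 8) = (-6 - 12)*(-12 + 4*1²) + (2 - 1*8) = -18*(-12 + 4*1) + (2 - 8) = -18*(-12 + 4) - 6 = -18*(-8) - 6 = 144 - 6 = 138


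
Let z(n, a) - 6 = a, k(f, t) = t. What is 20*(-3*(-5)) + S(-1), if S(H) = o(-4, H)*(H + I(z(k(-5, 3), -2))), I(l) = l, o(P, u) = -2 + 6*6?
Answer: 402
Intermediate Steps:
z(n, a) = 6 + a
o(P, u) = 34 (o(P, u) = -2 + 36 = 34)
S(H) = 136 + 34*H (S(H) = 34*(H + (6 - 2)) = 34*(H + 4) = 34*(4 + H) = 136 + 34*H)
20*(-3*(-5)) + S(-1) = 20*(-3*(-5)) + (136 + 34*(-1)) = 20*15 + (136 - 34) = 300 + 102 = 402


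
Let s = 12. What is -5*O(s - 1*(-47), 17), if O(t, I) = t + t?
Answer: -590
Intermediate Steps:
O(t, I) = 2*t
-5*O(s - 1*(-47), 17) = -10*(12 - 1*(-47)) = -10*(12 + 47) = -10*59 = -5*118 = -590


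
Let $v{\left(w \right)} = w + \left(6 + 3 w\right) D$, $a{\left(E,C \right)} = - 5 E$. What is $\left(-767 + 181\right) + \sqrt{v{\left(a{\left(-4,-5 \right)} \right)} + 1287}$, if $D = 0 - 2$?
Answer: $-586 + 5 \sqrt{47} \approx -551.72$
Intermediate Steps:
$D = -2$
$v{\left(w \right)} = -12 - 5 w$ ($v{\left(w \right)} = w + \left(6 + 3 w\right) \left(-2\right) = w - \left(12 + 6 w\right) = -12 - 5 w$)
$\left(-767 + 181\right) + \sqrt{v{\left(a{\left(-4,-5 \right)} \right)} + 1287} = \left(-767 + 181\right) + \sqrt{\left(-12 - 5 \left(\left(-5\right) \left(-4\right)\right)\right) + 1287} = -586 + \sqrt{\left(-12 - 100\right) + 1287} = -586 + \sqrt{-112 + 1287} = -586 + \sqrt{1175} = -586 + 5 \sqrt{47}$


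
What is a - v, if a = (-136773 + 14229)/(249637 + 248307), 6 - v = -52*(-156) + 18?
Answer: 505646814/62243 ≈ 8123.8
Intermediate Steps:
v = -8124 (v = 6 - (-52*(-156) + 18) = 6 - (8112 + 18) = 6 - 1*8130 = 6 - 8130 = -8124)
a = -15318/62243 (a = -122544/497944 = -122544*1/497944 = -15318/62243 ≈ -0.24610)
a - v = -15318/62243 - 1*(-8124) = -15318/62243 + 8124 = 505646814/62243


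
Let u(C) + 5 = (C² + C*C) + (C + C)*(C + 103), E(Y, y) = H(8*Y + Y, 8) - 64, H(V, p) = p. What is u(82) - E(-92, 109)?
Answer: 43839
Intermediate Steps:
E(Y, y) = -56 (E(Y, y) = 8 - 64 = -56)
u(C) = -5 + 2*C² + 2*C*(103 + C) (u(C) = -5 + ((C² + C*C) + (C + C)*(C + 103)) = -5 + ((C² + C²) + (2*C)*(103 + C)) = -5 + (2*C² + 2*C*(103 + C)) = -5 + 2*C² + 2*C*(103 + C))
u(82) - E(-92, 109) = (-5 + 4*82² + 206*82) - 1*(-56) = (-5 + 4*6724 + 16892) + 56 = (-5 + 26896 + 16892) + 56 = 43783 + 56 = 43839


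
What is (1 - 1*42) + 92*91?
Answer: 8331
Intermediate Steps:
(1 - 1*42) + 92*91 = (1 - 42) + 8372 = -41 + 8372 = 8331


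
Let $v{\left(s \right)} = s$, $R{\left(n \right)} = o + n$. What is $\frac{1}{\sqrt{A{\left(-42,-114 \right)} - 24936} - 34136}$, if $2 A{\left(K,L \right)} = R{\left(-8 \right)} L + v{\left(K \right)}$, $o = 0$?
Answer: $- \frac{34136}{1165290997} - \frac{i \sqrt{24501}}{1165290997} \approx -2.9294 \cdot 10^{-5} - 1.3433 \cdot 10^{-7} i$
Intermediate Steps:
$R{\left(n \right)} = n$ ($R{\left(n \right)} = 0 + n = n$)
$A{\left(K,L \right)} = \frac{K}{2} - 4 L$ ($A{\left(K,L \right)} = \frac{- 8 L + K}{2} = \frac{K - 8 L}{2} = \frac{K}{2} - 4 L$)
$\frac{1}{\sqrt{A{\left(-42,-114 \right)} - 24936} - 34136} = \frac{1}{\sqrt{\left(\frac{1}{2} \left(-42\right) - -456\right) - 24936} - 34136} = \frac{1}{\sqrt{\left(-21 + 456\right) - 24936} - 34136} = \frac{1}{\sqrt{435 - 24936} - 34136} = \frac{1}{\sqrt{-24501} - 34136} = \frac{1}{i \sqrt{24501} - 34136} = \frac{1}{-34136 + i \sqrt{24501}}$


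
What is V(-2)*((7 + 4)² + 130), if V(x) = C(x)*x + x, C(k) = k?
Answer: 502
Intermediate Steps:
V(x) = x + x² (V(x) = x*x + x = x² + x = x + x²)
V(-2)*((7 + 4)² + 130) = (-2*(1 - 2))*((7 + 4)² + 130) = (-2*(-1))*(11² + 130) = 2*(121 + 130) = 2*251 = 502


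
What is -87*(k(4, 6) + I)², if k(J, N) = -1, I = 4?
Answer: -783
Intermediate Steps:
-87*(k(4, 6) + I)² = -87*(-1 + 4)² = -87*3² = -87*9 = -783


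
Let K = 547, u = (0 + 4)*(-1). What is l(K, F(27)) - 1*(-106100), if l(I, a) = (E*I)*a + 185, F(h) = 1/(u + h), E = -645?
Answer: 2091740/23 ≈ 90945.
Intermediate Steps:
u = -4 (u = 4*(-1) = -4)
F(h) = 1/(-4 + h)
l(I, a) = 185 - 645*I*a (l(I, a) = (-645*I)*a + 185 = -645*I*a + 185 = 185 - 645*I*a)
l(K, F(27)) - 1*(-106100) = (185 - 645*547/(-4 + 27)) - 1*(-106100) = (185 - 645*547/23) + 106100 = (185 - 645*547*1/23) + 106100 = (185 - 352815/23) + 106100 = -348560/23 + 106100 = 2091740/23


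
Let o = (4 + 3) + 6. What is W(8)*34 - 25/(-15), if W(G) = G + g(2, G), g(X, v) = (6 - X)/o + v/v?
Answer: 12407/39 ≈ 318.13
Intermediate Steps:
o = 13 (o = 7 + 6 = 13)
g(X, v) = 19/13 - X/13 (g(X, v) = (6 - X)/13 + v/v = (6 - X)*(1/13) + 1 = (6/13 - X/13) + 1 = 19/13 - X/13)
W(G) = 17/13 + G (W(G) = G + (19/13 - 1/13*2) = G + (19/13 - 2/13) = G + 17/13 = 17/13 + G)
W(8)*34 - 25/(-15) = (17/13 + 8)*34 - 25/(-15) = (121/13)*34 - 25*(-1/15) = 4114/13 + 5/3 = 12407/39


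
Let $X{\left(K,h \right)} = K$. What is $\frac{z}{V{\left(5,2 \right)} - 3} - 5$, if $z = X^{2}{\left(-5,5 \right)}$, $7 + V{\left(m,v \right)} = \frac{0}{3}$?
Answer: $- \frac{15}{2} \approx -7.5$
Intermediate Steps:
$V{\left(m,v \right)} = -7$ ($V{\left(m,v \right)} = -7 + \frac{0}{3} = -7 + 0 \cdot \frac{1}{3} = -7 + 0 = -7$)
$z = 25$ ($z = \left(-5\right)^{2} = 25$)
$\frac{z}{V{\left(5,2 \right)} - 3} - 5 = \frac{25}{-7 - 3} - 5 = \frac{25}{-10} - 5 = 25 \left(- \frac{1}{10}\right) - 5 = - \frac{5}{2} - 5 = - \frac{15}{2}$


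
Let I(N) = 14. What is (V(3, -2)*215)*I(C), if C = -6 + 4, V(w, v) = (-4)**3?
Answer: -192640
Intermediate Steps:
V(w, v) = -64
C = -2
(V(3, -2)*215)*I(C) = -64*215*14 = -13760*14 = -192640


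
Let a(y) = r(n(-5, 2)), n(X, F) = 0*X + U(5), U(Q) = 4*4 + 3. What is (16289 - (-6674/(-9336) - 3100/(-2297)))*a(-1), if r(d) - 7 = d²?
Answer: 16066417475060/2680599 ≈ 5.9936e+6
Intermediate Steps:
U(Q) = 19 (U(Q) = 16 + 3 = 19)
n(X, F) = 19 (n(X, F) = 0*X + 19 = 0 + 19 = 19)
r(d) = 7 + d²
a(y) = 368 (a(y) = 7 + 19² = 7 + 361 = 368)
(16289 - (-6674/(-9336) - 3100/(-2297)))*a(-1) = (16289 - (-6674/(-9336) - 3100/(-2297)))*368 = (16289 - (-6674*(-1/9336) - 3100*(-1/2297)))*368 = (16289 - (3337/4668 + 3100/2297))*368 = (16289 - 1*22135889/10722396)*368 = (16289 - 22135889/10722396)*368 = (174634972555/10722396)*368 = 16066417475060/2680599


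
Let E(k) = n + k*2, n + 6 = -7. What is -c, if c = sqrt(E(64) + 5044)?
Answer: -sqrt(5159) ≈ -71.826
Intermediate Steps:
n = -13 (n = -6 - 7 = -13)
E(k) = -13 + 2*k (E(k) = -13 + k*2 = -13 + 2*k)
c = sqrt(5159) (c = sqrt((-13 + 2*64) + 5044) = sqrt((-13 + 128) + 5044) = sqrt(115 + 5044) = sqrt(5159) ≈ 71.826)
-c = -sqrt(5159)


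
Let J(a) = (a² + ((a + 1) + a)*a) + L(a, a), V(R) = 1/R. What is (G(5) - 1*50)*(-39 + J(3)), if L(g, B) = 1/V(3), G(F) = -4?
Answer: 324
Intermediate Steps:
L(g, B) = 3 (L(g, B) = 1/(1/3) = 1/(⅓) = 3)
J(a) = 3 + a² + a*(1 + 2*a) (J(a) = (a² + ((a + 1) + a)*a) + 3 = (a² + ((1 + a) + a)*a) + 3 = (a² + (1 + 2*a)*a) + 3 = (a² + a*(1 + 2*a)) + 3 = 3 + a² + a*(1 + 2*a))
(G(5) - 1*50)*(-39 + J(3)) = (-4 - 1*50)*(-39 + (3 + 3 + 3*3²)) = (-4 - 50)*(-39 + (3 + 3 + 3*9)) = -54*(-39 + (3 + 3 + 27)) = -54*(-39 + 33) = -54*(-6) = 324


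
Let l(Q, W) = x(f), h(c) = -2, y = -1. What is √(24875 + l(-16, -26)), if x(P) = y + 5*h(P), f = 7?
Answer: 4*√1554 ≈ 157.68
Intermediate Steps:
x(P) = -11 (x(P) = -1 + 5*(-2) = -1 - 10 = -11)
l(Q, W) = -11
√(24875 + l(-16, -26)) = √(24875 - 11) = √24864 = 4*√1554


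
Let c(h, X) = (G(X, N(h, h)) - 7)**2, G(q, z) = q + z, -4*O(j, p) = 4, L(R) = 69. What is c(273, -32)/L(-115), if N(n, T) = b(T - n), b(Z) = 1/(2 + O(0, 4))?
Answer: 1444/69 ≈ 20.928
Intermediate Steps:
O(j, p) = -1 (O(j, p) = -1/4*4 = -1)
b(Z) = 1 (b(Z) = 1/(2 - 1) = 1/1 = 1)
N(n, T) = 1
c(h, X) = (-6 + X)**2 (c(h, X) = ((X + 1) - 7)**2 = ((1 + X) - 7)**2 = (-6 + X)**2)
c(273, -32)/L(-115) = (-6 - 32)**2/69 = (-38)**2*(1/69) = 1444*(1/69) = 1444/69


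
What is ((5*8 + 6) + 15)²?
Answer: 3721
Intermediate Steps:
((5*8 + 6) + 15)² = ((40 + 6) + 15)² = (46 + 15)² = 61² = 3721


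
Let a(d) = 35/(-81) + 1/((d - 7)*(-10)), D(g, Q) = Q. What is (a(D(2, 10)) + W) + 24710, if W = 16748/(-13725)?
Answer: 6104189051/247050 ≈ 24708.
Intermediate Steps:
W = -16748/13725 (W = 16748*(-1/13725) = -16748/13725 ≈ -1.2203)
a(d) = -35/81 - 1/(10*(-7 + d)) (a(d) = 35*(-1/81) - ⅒/(-7 + d) = -35/81 - 1/(10*(-7 + d)))
(a(D(2, 10)) + W) + 24710 = ((2369 - 350*10)/(810*(-7 + 10)) - 16748/13725) + 24710 = ((1/810)*(2369 - 3500)/3 - 16748/13725) + 24710 = ((1/810)*(⅓)*(-1131) - 16748/13725) + 24710 = (-377/810 - 16748/13725) + 24710 = -416449/247050 + 24710 = 6104189051/247050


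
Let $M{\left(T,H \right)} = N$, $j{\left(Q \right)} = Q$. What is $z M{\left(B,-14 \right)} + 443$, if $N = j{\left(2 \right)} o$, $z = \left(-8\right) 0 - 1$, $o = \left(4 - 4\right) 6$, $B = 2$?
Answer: $443$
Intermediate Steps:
$o = 0$ ($o = 0 \cdot 6 = 0$)
$z = -1$ ($z = 0 - 1 = -1$)
$N = 0$ ($N = 2 \cdot 0 = 0$)
$M{\left(T,H \right)} = 0$
$z M{\left(B,-14 \right)} + 443 = \left(-1\right) 0 + 443 = 0 + 443 = 443$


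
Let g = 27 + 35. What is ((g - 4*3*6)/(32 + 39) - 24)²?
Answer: 2937796/5041 ≈ 582.78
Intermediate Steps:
g = 62
((g - 4*3*6)/(32 + 39) - 24)² = ((62 - 4*3*6)/(32 + 39) - 24)² = ((62 - 12*6)/71 - 24)² = ((62 - 72)*(1/71) - 24)² = (-10*1/71 - 24)² = (-10/71 - 24)² = (-1714/71)² = 2937796/5041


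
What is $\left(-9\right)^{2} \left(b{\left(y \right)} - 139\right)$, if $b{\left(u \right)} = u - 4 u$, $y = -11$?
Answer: $-8586$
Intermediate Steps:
$b{\left(u \right)} = - 3 u$
$\left(-9\right)^{2} \left(b{\left(y \right)} - 139\right) = \left(-9\right)^{2} \left(\left(-3\right) \left(-11\right) - 139\right) = 81 \left(33 - 139\right) = 81 \left(-106\right) = -8586$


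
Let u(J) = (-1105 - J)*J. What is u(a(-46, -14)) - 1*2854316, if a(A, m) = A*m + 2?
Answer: -3985462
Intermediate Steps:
a(A, m) = 2 + A*m
u(J) = J*(-1105 - J)
u(a(-46, -14)) - 1*2854316 = -(2 - 46*(-14))*(1105 + (2 - 46*(-14))) - 1*2854316 = -(2 + 644)*(1105 + (2 + 644)) - 2854316 = -1*646*(1105 + 646) - 2854316 = -1*646*1751 - 2854316 = -1131146 - 2854316 = -3985462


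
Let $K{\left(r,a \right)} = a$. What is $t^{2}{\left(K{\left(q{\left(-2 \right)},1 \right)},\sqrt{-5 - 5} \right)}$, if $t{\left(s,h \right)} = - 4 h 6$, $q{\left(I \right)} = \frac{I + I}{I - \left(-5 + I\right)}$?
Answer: $-5760$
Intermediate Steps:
$q{\left(I \right)} = \frac{2 I}{5}$
$t{\left(s,h \right)} = - 24 h$
$t^{2}{\left(K{\left(q{\left(-2 \right)},1 \right)},\sqrt{-5 - 5} \right)} = \left(- 24 \sqrt{-5 - 5}\right)^{2} = \left(- 24 \sqrt{-10}\right)^{2} = \left(- 24 i \sqrt{10}\right)^{2} = -5760$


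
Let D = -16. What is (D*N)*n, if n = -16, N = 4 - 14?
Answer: -2560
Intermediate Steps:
N = -10
(D*N)*n = -16*(-10)*(-16) = 160*(-16) = -2560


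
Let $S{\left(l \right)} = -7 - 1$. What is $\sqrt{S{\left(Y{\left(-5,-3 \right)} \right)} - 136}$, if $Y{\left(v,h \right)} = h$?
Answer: $12 i \approx 12.0 i$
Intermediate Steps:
$S{\left(l \right)} = -8$
$\sqrt{S{\left(Y{\left(-5,-3 \right)} \right)} - 136} = \sqrt{-8 - 136} = \sqrt{-144} = 12 i$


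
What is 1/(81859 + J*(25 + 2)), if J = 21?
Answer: 1/82426 ≈ 1.2132e-5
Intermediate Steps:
1/(81859 + J*(25 + 2)) = 1/(81859 + 21*(25 + 2)) = 1/(81859 + 21*27) = 1/(81859 + 567) = 1/82426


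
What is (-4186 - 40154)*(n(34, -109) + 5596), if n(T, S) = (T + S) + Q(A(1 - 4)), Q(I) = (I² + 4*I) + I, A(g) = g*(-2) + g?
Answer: -245865300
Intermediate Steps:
A(g) = -g (A(g) = -2*g + g = -g)
Q(I) = I² + 5*I
n(T, S) = 24 + S + T (n(T, S) = (T + S) + (-(1 - 4))*(5 - (1 - 4)) = (S + T) + (-1*(-3))*(5 - 1*(-3)) = (S + T) + 3*(5 + 3) = (S + T) + 3*8 = (S + T) + 24 = 24 + S + T)
(-4186 - 40154)*(n(34, -109) + 5596) = (-4186 - 40154)*((24 - 109 + 34) + 5596) = -44340*(-51 + 5596) = -44340*5545 = -245865300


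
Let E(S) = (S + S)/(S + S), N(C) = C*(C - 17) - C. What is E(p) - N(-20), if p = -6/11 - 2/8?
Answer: -759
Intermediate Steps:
N(C) = -C + C*(-17 + C) (N(C) = C*(-17 + C) - C = -C + C*(-17 + C))
p = -35/44 (p = -6*1/11 - 2*⅛ = -6/11 - ¼ = -35/44 ≈ -0.79545)
E(S) = 1 (E(S) = (2*S)/((2*S)) = (2*S)*(1/(2*S)) = 1)
E(p) - N(-20) = 1 - (-20)*(-18 - 20) = 1 - (-20)*(-38) = 1 - 1*760 = 1 - 760 = -759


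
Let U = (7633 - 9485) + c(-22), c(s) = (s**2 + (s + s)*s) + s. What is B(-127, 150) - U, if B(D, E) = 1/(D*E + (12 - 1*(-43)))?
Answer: 8015889/18995 ≈ 422.00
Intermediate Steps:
c(s) = s + 3*s**2 (c(s) = (s**2 + (2*s)*s) + s = (s**2 + 2*s**2) + s = 3*s**2 + s = s + 3*s**2)
U = -422 (U = (7633 - 9485) - 22*(1 + 3*(-22)) = -1852 - 22*(1 - 66) = -1852 - 22*(-65) = -1852 + 1430 = -422)
B(D, E) = 1/(55 + D*E) (B(D, E) = 1/(D*E + (12 + 43)) = 1/(D*E + 55) = 1/(55 + D*E))
B(-127, 150) - U = 1/(55 - 127*150) - 1*(-422) = 1/(55 - 19050) + 422 = 1/(-18995) + 422 = -1/18995 + 422 = 8015889/18995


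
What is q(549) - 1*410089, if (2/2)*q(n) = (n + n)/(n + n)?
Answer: -410088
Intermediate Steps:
q(n) = 1 (q(n) = (n + n)/(n + n) = (2*n)/((2*n)) = (2*n)*(1/(2*n)) = 1)
q(549) - 1*410089 = 1 - 1*410089 = 1 - 410089 = -410088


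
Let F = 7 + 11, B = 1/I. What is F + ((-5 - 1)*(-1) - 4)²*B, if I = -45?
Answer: 806/45 ≈ 17.911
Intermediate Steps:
B = -1/45 (B = 1/(-45) = -1/45 ≈ -0.022222)
F = 18
F + ((-5 - 1)*(-1) - 4)²*B = 18 + ((-5 - 1)*(-1) - 4)²*(-1/45) = 18 + (-6*(-1) - 4)²*(-1/45) = 18 + (6 - 4)²*(-1/45) = 18 + 2²*(-1/45) = 18 + 4*(-1/45) = 18 - 4/45 = 806/45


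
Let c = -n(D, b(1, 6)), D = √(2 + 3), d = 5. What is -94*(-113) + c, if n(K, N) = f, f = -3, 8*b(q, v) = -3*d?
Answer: 10625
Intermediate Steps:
b(q, v) = -15/8 (b(q, v) = (-3*5)/8 = (⅛)*(-15) = -15/8)
D = √5 ≈ 2.2361
n(K, N) = -3
c = 3 (c = -1*(-3) = 3)
-94*(-113) + c = -94*(-113) + 3 = 10622 + 3 = 10625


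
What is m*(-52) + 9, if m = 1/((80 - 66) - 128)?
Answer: 539/57 ≈ 9.4561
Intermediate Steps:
m = -1/114 (m = 1/(14 - 128) = 1/(-114) = -1/114 ≈ -0.0087719)
m*(-52) + 9 = -1/114*(-52) + 9 = 26/57 + 9 = 539/57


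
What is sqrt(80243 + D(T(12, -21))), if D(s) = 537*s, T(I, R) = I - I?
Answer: sqrt(80243) ≈ 283.27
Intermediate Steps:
T(I, R) = 0
sqrt(80243 + D(T(12, -21))) = sqrt(80243 + 537*0) = sqrt(80243 + 0) = sqrt(80243)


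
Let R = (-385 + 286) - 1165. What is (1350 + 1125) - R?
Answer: 3739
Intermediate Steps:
R = -1264 (R = -99 - 1165 = -1264)
(1350 + 1125) - R = (1350 + 1125) - 1*(-1264) = 2475 + 1264 = 3739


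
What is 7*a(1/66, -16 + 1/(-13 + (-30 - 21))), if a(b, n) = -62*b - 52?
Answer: -12229/33 ≈ -370.58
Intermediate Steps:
a(b, n) = -52 - 62*b
7*a(1/66, -16 + 1/(-13 + (-30 - 21))) = 7*(-52 - 62/66) = 7*(-52 - 62*1/66) = 7*(-52 - 31/33) = 7*(-1747/33) = -12229/33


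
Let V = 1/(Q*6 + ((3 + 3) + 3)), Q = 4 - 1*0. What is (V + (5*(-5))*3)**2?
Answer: 6120676/1089 ≈ 5620.5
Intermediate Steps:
Q = 4 (Q = 4 + 0 = 4)
V = 1/33 (V = 1/(4*6 + ((3 + 3) + 3)) = 1/(24 + (6 + 3)) = 1/(24 + 9) = 1/33 ≈ 0.030303)
(V + (5*(-5))*3)**2 = (1/33 + (5*(-5))*3)**2 = (1/33 - 25*3)**2 = (1/33 - 75)**2 = (-2474/33)**2 = 6120676/1089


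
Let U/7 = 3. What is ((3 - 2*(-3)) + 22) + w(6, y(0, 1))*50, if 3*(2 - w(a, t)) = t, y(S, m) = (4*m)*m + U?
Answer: -857/3 ≈ -285.67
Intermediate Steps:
U = 21 (U = 7*3 = 21)
y(S, m) = 21 + 4*m**2 (y(S, m) = (4*m)*m + 21 = 4*m**2 + 21 = 21 + 4*m**2)
w(a, t) = 2 - t/3
((3 - 2*(-3)) + 22) + w(6, y(0, 1))*50 = ((3 - 2*(-3)) + 22) + (2 - (21 + 4*1**2)/3)*50 = ((3 + 6) + 22) + (2 - (21 + 4*1)/3)*50 = (9 + 22) + (2 - (21 + 4)/3)*50 = 31 + (2 - 1/3*25)*50 = 31 + (2 - 25/3)*50 = 31 - 19/3*50 = 31 - 950/3 = -857/3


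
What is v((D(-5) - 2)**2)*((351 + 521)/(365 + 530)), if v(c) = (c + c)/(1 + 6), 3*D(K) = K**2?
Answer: 629584/56385 ≈ 11.166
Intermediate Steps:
D(K) = K**2/3
v(c) = 2*c/7 (v(c) = (2*c)/7 = (2*c)*(1/7) = 2*c/7)
v((D(-5) - 2)**2)*((351 + 521)/(365 + 530)) = (2*((1/3)*(-5)**2 - 2)**2/7)*((351 + 521)/(365 + 530)) = (2*((1/3)*25 - 2)**2/7)*(872/895) = (2*(25/3 - 2)**2/7)*(872*(1/895)) = (2*(19/3)**2/7)*(872/895) = ((2/7)*(361/9))*(872/895) = (722/63)*(872/895) = 629584/56385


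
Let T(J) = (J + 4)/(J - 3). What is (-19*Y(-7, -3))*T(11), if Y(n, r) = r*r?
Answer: -2565/8 ≈ -320.63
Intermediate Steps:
Y(n, r) = r**2
T(J) = (4 + J)/(-3 + J)
(-19*Y(-7, -3))*T(11) = (-19*(-3)**2)*((4 + 11)/(-3 + 11)) = (-19*9)*(15/8) = -171*15/8 = -2565/8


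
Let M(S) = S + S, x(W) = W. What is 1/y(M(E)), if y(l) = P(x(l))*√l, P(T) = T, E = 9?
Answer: √2/108 ≈ 0.013095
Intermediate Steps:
M(S) = 2*S
y(l) = l^(3/2) (y(l) = l*√l = l^(3/2))
1/y(M(E)) = 1/((2*9)^(3/2)) = 1/(18^(3/2)) = 1/(54*√2) = √2/108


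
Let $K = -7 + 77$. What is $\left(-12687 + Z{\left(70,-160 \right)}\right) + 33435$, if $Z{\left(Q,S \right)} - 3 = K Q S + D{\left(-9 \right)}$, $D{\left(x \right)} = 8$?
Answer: $-763241$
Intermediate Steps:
$K = 70$
$Z{\left(Q,S \right)} = 11 + 70 Q S$ ($Z{\left(Q,S \right)} = 3 + \left(70 Q S + 8\right) = 3 + \left(8 + 70 Q S\right) = 11 + 70 Q S$)
$\left(-12687 + Z{\left(70,-160 \right)}\right) + 33435 = \left(-12687 + \left(11 + 70 \cdot 70 \left(-160\right)\right)\right) + 33435 = \left(-12687 + \left(11 - 784000\right)\right) + 33435 = \left(-12687 - 783989\right) + 33435 = -796676 + 33435 = -763241$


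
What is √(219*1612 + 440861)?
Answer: √793889 ≈ 891.00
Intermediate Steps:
√(219*1612 + 440861) = √(353028 + 440861) = √793889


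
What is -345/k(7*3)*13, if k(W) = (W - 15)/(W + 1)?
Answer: -16445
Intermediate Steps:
k(W) = (-15 + W)/(1 + W)
-345/k(7*3)*13 = -345*(1 + 7*3)/(-15 + 7*3)*13 = -345*(1 + 21)/(-15 + 21)*13 = -345/(6/22)*13 = -345/((1/22)*6)*13 = -345/3/11*13 = -345*11/3*13 = -1265*13 = -16445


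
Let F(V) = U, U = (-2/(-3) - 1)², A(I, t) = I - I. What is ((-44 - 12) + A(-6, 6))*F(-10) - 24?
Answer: -272/9 ≈ -30.222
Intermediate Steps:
A(I, t) = 0
U = ⅑ (U = (-2*(-⅓) - 1)² = (⅔ - 1)² = (-⅓)² = ⅑ ≈ 0.11111)
F(V) = ⅑
((-44 - 12) + A(-6, 6))*F(-10) - 24 = ((-44 - 12) + 0)*(⅑) - 24 = (-56 + 0)*(⅑) - 24 = -56*⅑ - 24 = -56/9 - 24 = -272/9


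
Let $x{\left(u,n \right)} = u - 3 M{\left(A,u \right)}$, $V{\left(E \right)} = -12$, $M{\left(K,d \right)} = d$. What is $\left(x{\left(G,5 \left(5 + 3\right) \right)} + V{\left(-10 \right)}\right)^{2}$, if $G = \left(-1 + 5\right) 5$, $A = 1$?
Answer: $2704$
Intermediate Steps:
$G = 20$ ($G = 4 \cdot 5 = 20$)
$x{\left(u,n \right)} = - 2 u$ ($x{\left(u,n \right)} = u - 3 u = - 2 u$)
$\left(x{\left(G,5 \left(5 + 3\right) \right)} + V{\left(-10 \right)}\right)^{2} = \left(\left(-2\right) 20 - 12\right)^{2} = \left(-40 - 12\right)^{2} = \left(-52\right)^{2} = 2704$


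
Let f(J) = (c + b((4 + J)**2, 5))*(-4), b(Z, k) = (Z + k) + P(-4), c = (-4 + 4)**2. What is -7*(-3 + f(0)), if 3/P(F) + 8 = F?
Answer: 602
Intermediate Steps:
P(F) = 3/(-8 + F)
c = 0 (c = 0**2 = 0)
b(Z, k) = -1/4 + Z + k (b(Z, k) = (Z + k) + 3/(-8 - 4) = (Z + k) + 3/(-12) = (Z + k) + 3*(-1/12) = (Z + k) - 1/4 = -1/4 + Z + k)
f(J) = -19 - 4*(4 + J)**2 (f(J) = (0 + (-1/4 + (4 + J)**2 + 5))*(-4) = (0 + (19/4 + (4 + J)**2))*(-4) = (19/4 + (4 + J)**2)*(-4) = -19 - 4*(4 + J)**2)
-7*(-3 + f(0)) = -7*(-3 + (-19 - 4*(4 + 0)**2)) = -7*(-3 + (-19 - 4*4**2)) = -7*(-3 + (-19 - 4*16)) = -7*(-3 + (-19 - 64)) = -7*(-3 - 83) = -7*(-86) = 602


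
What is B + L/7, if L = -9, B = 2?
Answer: 5/7 ≈ 0.71429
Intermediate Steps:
B + L/7 = 2 - 9/7 = 5/7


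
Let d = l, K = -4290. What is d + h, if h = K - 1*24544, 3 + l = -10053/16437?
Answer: -158001274/5479 ≈ -28838.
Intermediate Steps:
l = -19788/5479 (l = -3 - 10053/16437 = -3 - 10053*1/16437 = -3 - 3351/5479 = -19788/5479 ≈ -3.6116)
h = -28834 (h = -4290 - 1*24544 = -4290 - 24544 = -28834)
d = -19788/5479 ≈ -3.6116
d + h = -19788/5479 - 28834 = -158001274/5479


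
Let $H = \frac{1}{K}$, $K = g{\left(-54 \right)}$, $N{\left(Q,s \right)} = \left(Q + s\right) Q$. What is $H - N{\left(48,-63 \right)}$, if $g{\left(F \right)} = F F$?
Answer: $\frac{2099521}{2916} \approx 720.0$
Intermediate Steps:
$N{\left(Q,s \right)} = Q \left(Q + s\right)$
$g{\left(F \right)} = F^{2}$
$K = 2916$ ($K = \left(-54\right)^{2} = 2916$)
$H = \frac{1}{2916} \approx 0.00034294$
$H - N{\left(48,-63 \right)} = \frac{1}{2916} - 48 \left(48 - 63\right) = \frac{1}{2916} - 48 \left(-15\right) = \frac{1}{2916} - -720 = \frac{1}{2916} + 720 = \frac{2099521}{2916}$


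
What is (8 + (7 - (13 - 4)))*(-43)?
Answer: -258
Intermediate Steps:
(8 + (7 - (13 - 4)))*(-43) = (8 + (7 - 1*9))*(-43) = (8 + (7 - 9))*(-43) = (8 - 2)*(-43) = 6*(-43) = -258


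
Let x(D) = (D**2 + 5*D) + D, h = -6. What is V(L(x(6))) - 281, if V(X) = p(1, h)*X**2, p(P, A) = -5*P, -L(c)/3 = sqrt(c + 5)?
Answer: -3746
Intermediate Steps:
x(D) = D**2 + 6*D
L(c) = -3*sqrt(5 + c) (L(c) = -3*sqrt(c + 5) = -3*sqrt(5 + c))
V(X) = -5*X**2 (V(X) = (-5*1)*X**2 = -5*X**2)
V(L(x(6))) - 281 = -(225 + 270*(6 + 6)) - 281 = -5*(-3*sqrt(5 + 6*12))**2 - 281 = -5*(-3*sqrt(5 + 72))**2 - 281 = -5*(-3*sqrt(77))**2 - 281 = -5*693 - 281 = -3465 - 281 = -3746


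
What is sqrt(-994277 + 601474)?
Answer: I*sqrt(392803) ≈ 626.74*I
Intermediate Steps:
sqrt(-994277 + 601474) = sqrt(-392803) = I*sqrt(392803)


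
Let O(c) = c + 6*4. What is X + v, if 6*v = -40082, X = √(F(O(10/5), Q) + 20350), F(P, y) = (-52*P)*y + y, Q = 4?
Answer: -20041/3 + √14946 ≈ -6558.1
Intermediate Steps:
O(c) = 24 + c (O(c) = c + 24 = 24 + c)
F(P, y) = y - 52*P*y (F(P, y) = -52*P*y + y = y - 52*P*y)
X = √14946 (X = √(4*(1 - 52*(24 + 10/5)) + 20350) = √(4*(1 - 52*(24 + 10*(⅕))) + 20350) = √(4*(1 - 52*(24 + 2)) + 20350) = √(4*(1 - 52*26) + 20350) = √(4*(1 - 1352) + 20350) = √(4*(-1351) + 20350) = √(-5404 + 20350) = √14946 ≈ 122.25)
v = -20041/3 (v = (⅙)*(-40082) = -20041/3 ≈ -6680.3)
X + v = √14946 - 20041/3 = -20041/3 + √14946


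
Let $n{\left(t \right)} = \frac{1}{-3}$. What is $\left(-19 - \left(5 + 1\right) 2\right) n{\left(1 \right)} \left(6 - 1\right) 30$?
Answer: $1550$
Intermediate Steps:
$n{\left(t \right)} = - \frac{1}{3}$
$\left(-19 - \left(5 + 1\right) 2\right) n{\left(1 \right)} \left(6 - 1\right) 30 = \left(-19 - \left(5 + 1\right) 2\right) \left(- \frac{6 - 1}{3}\right) 30 = \left(-19 - 6 \cdot 2\right) \left(\left(- \frac{1}{3}\right) 5\right) 30 = \left(-19 - 12\right) \left(- \frac{5}{3}\right) 30 = \left(-31\right) \left(- \frac{5}{3}\right) 30 = \frac{155}{3} \cdot 30 = 1550$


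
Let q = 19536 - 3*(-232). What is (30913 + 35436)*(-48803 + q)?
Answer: -1895657279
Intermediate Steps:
q = 20232 (q = 19536 + 696 = 20232)
(30913 + 35436)*(-48803 + q) = (30913 + 35436)*(-48803 + 20232) = 66349*(-28571) = -1895657279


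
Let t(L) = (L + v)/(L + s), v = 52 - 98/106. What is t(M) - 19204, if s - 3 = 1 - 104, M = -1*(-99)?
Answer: -1025766/53 ≈ -19354.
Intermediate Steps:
M = 99
v = 2707/53 (v = 52 - 98*1/106 = 52 - 49/53 = 2707/53 ≈ 51.075)
s = -100 (s = 3 + (1 - 104) = 3 - 103 = -100)
t(L) = (2707/53 + L)/(-100 + L) (t(L) = (L + 2707/53)/(L - 100) = (2707/53 + L)/(-100 + L))
t(M) - 19204 = (2707/53 + 99)/(-100 + 99) - 19204 = (7954/53)/(-1) - 19204 = -1*7954/53 - 19204 = -7954/53 - 19204 = -1025766/53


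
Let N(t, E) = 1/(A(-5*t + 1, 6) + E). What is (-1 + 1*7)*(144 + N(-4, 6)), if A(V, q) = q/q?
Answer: 6054/7 ≈ 864.86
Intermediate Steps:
A(V, q) = 1
N(t, E) = 1/(1 + E)
(-1 + 1*7)*(144 + N(-4, 6)) = (-1 + 1*7)*(144 + 1/(1 + 6)) = (-1 + 7)*(144 + 1/7) = 6*(144 + 1/7) = 6*(1009/7) = 6054/7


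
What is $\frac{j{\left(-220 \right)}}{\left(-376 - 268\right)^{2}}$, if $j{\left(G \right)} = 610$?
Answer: $\frac{305}{207368} \approx 0.0014708$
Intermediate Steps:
$\frac{j{\left(-220 \right)}}{\left(-376 - 268\right)^{2}} = \frac{610}{\left(-376 - 268\right)^{2}} = \frac{610}{\left(-644\right)^{2}} = \frac{610}{414736} = 610 \cdot \frac{1}{414736} = \frac{305}{207368}$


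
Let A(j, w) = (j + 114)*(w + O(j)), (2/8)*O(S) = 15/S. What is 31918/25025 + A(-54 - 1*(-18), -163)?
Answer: -321389182/25025 ≈ -12843.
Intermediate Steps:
O(S) = 60/S (O(S) = 4*(15/S) = 60/S)
A(j, w) = (114 + j)*(w + 60/j) (A(j, w) = (j + 114)*(w + 60/j) = (114 + j)*(w + 60/j))
31918/25025 + A(-54 - 1*(-18), -163) = 31918/25025 + (60 + 114*(-163) + 6840/(-54 - 1*(-18)) + (-54 - 1*(-18))*(-163)) = 31918*(1/25025) + (60 - 18582 + 6840/(-54 + 18) + (-54 + 18)*(-163)) = 31918/25025 + (60 - 18582 + 6840/(-36) - 36*(-163)) = 31918/25025 + (60 - 18582 + 6840*(-1/36) + 5868) = 31918/25025 + (60 - 18582 - 190 + 5868) = 31918/25025 - 12844 = -321389182/25025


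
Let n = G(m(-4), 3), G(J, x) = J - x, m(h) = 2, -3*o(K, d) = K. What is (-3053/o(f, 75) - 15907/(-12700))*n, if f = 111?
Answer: -39361659/469900 ≈ -83.766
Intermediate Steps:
o(K, d) = -K/3
n = -1 (n = 2 - 1*3 = 2 - 3 = -1)
(-3053/o(f, 75) - 15907/(-12700))*n = (-3053/((-1/3*111)) - 15907/(-12700))*(-1) = (-3053/(-37) - 15907*(-1/12700))*(-1) = (-3053*(-1/37) + 15907/12700)*(-1) = (3053/37 + 15907/12700)*(-1) = (39361659/469900)*(-1) = -39361659/469900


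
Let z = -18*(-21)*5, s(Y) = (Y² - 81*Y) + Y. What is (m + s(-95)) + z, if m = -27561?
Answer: -9046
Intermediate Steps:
s(Y) = Y² - 80*Y
z = 1890 (z = 378*5 = 1890)
(m + s(-95)) + z = (-27561 - 95*(-80 - 95)) + 1890 = (-27561 - 95*(-175)) + 1890 = (-27561 + 16625) + 1890 = -10936 + 1890 = -9046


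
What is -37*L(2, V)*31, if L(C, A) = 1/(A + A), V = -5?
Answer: 1147/10 ≈ 114.70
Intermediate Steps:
L(C, A) = 1/(2*A)
-37*L(2, V)*31 = -37/(2*(-5))*31 = -37*(-1)/(2*5)*31 = -37*(-⅒)*31 = (37/10)*31 = 1147/10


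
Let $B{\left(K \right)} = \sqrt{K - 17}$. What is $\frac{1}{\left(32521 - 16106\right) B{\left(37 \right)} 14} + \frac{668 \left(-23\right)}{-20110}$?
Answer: $\frac{7682}{10055} + \frac{\sqrt{5}}{2298100} \approx 0.764$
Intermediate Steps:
$B{\left(K \right)} = \sqrt{-17 + K}$
$\frac{1}{\left(32521 - 16106\right) B{\left(37 \right)} 14} + \frac{668 \left(-23\right)}{-20110} = \frac{1}{\left(32521 - 16106\right) \sqrt{-17 + 37} \cdot 14} + \frac{668 \left(-23\right)}{-20110} = \frac{1}{16415 \sqrt{20} \cdot 14} - - \frac{7682}{10055} = \frac{1}{16415 \cdot 2 \sqrt{5} \cdot 14} + \frac{7682}{10055} = \frac{1}{16415 \cdot 28 \sqrt{5}} + \frac{7682}{10055} = \frac{\frac{1}{140} \sqrt{5}}{16415} + \frac{7682}{10055} = \frac{\sqrt{5}}{2298100} + \frac{7682}{10055} = \frac{7682}{10055} + \frac{\sqrt{5}}{2298100}$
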